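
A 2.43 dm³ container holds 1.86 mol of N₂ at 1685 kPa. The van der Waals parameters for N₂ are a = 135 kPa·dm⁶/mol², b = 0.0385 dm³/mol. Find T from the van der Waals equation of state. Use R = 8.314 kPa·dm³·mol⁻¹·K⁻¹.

T ≈ 269.0 K

T = (P + a n²/V²)(V − nb)/(nR)
P + a n²/V² = 1685 + (135)(1.86)²/(2.43)² = 1764.1 kPa
V − nb = 2.43 − (1.86)(0.0385) = 2.3584 dm³
T = (1764.1)(2.3584)/((1.86)(8.314)) = 269.0 K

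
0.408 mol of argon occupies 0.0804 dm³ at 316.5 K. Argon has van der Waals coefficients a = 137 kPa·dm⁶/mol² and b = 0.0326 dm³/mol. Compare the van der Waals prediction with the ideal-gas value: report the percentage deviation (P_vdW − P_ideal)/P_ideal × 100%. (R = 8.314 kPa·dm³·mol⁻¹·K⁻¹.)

-6.60 %

Ideal: P_ideal = nRT/V = (0.408)(8.314)(316.5)/0.0804 = 13353.3 kPa
vdW: P = nRT/(V − nb) − a n²/V² = 1073.60/0.0670992 − 22.8056/0.00646416 = 16000.2 − 3528.01 = 12472.2 kPa
% deviation = (12472.2 − 13353.3)/13353.3 × 100% = -6.60%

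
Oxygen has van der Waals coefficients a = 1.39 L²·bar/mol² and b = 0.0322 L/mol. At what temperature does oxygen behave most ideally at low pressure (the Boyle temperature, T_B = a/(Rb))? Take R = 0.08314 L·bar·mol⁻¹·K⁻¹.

For a van der Waals gas the second virial coefficient B₂ = b − a/(RT) vanishes at T_B = a/(Rb).
T_B = 1.39/(0.08314×0.0322) = 1.39/0.0026771 = 519.2 K

T_B ≈ 519.2 K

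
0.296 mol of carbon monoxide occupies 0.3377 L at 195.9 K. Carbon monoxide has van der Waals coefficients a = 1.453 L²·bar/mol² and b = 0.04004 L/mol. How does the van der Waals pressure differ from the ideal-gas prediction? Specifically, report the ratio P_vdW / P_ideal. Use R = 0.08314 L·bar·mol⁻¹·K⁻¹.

Ideal: P_ideal = nRT/V = (0.296)(0.08314)(195.9)/0.3377 = 14.2760 bar
vdW: P = nRT/(V − nb) − a n²/V² = 4.82099/0.325848 − 0.127306/0.114041 = 14.7952 − 1.11632 = 13.6789 bar
Ratio = 13.6789/14.2760 = 0.9582

P_vdW / P_ideal ≈ 0.9582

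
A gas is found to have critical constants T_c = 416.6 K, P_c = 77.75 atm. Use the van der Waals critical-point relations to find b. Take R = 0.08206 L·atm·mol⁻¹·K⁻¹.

From T_c = 8a/(27Rb) and P_c = a/(27b²): b = R T_c/(8 P_c).
b = (0.08206)(416.6)/(8×77.75) = 34.186/622.00 = 0.05496 L/mol

b ≈ 0.05496 L/mol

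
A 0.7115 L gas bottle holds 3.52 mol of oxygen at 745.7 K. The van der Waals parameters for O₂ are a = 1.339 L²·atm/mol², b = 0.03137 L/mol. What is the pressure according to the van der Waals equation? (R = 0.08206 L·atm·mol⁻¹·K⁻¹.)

P ≈ 325.6 atm

P = nRT/(V − nb) − a n²/V²
nRT/(V − nb) = (3.52)(0.08206)(745.7)/(0.7115 − 3.52×0.03137) = 215.40/0.60108 = 358.35 atm
a n²/V² = (1.339)(3.52)²/(0.7115)² = 32.773 atm
P = 358.35 − 32.773 = 325.6 atm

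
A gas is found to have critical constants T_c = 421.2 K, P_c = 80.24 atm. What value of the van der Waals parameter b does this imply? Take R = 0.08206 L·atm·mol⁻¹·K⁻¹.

From T_c = 8a/(27Rb) and P_c = a/(27b²): b = R T_c/(8 P_c).
b = (0.08206)(421.2)/(8×80.24) = 34.564/641.92 = 0.05384 L/mol

b ≈ 0.05384 L/mol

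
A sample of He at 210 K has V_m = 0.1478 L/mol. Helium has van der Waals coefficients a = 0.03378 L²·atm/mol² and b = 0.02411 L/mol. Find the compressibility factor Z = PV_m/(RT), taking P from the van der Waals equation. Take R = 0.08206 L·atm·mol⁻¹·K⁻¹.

Z ≈ 1.182

P = RT/(V_m − b) − a/V_m² = (0.08206)(210)/(0.1478 − 0.02411) − 0.03378/(0.1478)²
  = 17.233/0.12369 − 1.5464 = 139.32 − 1.5464 = 137.77 atm
Z = PV_m/(RT) = (137.77)(0.1478)/((0.08206)(210)) = 20.362/17.233 = 1.182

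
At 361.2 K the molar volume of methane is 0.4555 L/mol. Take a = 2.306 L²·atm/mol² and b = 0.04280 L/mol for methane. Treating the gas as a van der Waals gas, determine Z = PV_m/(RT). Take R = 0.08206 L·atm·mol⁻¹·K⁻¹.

P = RT/(V_m − b) − a/V_m² = (0.08206)(361.2)/(0.4555 − 0.04280) − 2.306/(0.4555)²
  = 29.640/0.41270 − 11.114 = 71.820 − 11.114 = 60.706 atm
Z = PV_m/(RT) = (60.706)(0.4555)/((0.08206)(361.2)) = 27.652/29.640 = 0.9329

Z ≈ 0.9329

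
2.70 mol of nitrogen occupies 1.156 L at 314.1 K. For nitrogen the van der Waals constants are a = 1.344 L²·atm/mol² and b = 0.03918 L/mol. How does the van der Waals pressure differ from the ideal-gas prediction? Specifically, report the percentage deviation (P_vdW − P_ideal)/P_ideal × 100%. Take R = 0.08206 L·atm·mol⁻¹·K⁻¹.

-2.11 %

Ideal: P_ideal = nRT/V = (2.70)(0.08206)(314.1)/1.156 = 60.2012 atm
vdW: P = nRT/(V − nb) − a n²/V² = 69.5926/1.05021 − 9.79776/1.33634 = 66.2654 − 7.33179 = 58.9336 atm
% deviation = (58.9336 − 60.2012)/60.2012 × 100% = -2.11%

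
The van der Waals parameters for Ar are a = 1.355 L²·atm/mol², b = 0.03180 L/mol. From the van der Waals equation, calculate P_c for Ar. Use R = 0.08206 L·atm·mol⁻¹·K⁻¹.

For a van der Waals gas, P_c = a/(27b²).
P_c = 1.355/(27×(0.03180)²) = 1.355/0.027303 = 49.63 atm

P_c ≈ 49.63 atm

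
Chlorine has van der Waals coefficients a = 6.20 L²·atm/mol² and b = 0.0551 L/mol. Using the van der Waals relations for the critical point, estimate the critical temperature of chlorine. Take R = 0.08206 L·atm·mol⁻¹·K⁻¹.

For a van der Waals gas, T_c = 8a/(27Rb).
T_c = 8×6.20/(27×0.08206×0.0551) = 49.600/0.12208 = 406.3 K

T_c ≈ 406.3 K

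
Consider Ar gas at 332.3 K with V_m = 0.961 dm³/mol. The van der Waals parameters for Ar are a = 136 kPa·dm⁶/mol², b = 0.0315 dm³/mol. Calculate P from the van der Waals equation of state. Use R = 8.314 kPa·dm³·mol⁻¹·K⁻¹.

P = RT/(V_m − b) − a/V_m²
RT/(V_m − b) = (8.314)(332.3)/(0.961 − 0.0315) = 2762.7/0.92950 = 2972.2 kPa
a/V_m² = 136/(0.961)² = 147.26 kPa
P = 2972.2 − 147.26 = 2825 kPa

P ≈ 2825 kPa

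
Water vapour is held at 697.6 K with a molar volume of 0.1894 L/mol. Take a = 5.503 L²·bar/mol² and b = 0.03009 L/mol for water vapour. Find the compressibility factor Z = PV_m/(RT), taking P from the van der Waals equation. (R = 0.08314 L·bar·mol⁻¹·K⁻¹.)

P = RT/(V_m − b) − a/V_m² = (0.08314)(697.6)/(0.1894 − 0.03009) − 5.503/(0.1894)²
  = 57.998/0.15931 − 153.41 = 364.06 − 153.41 = 210.65 bar
Z = PV_m/(RT) = (210.65)(0.1894)/((0.08314)(697.6)) = 39.897/57.998 = 0.6879

Z ≈ 0.6879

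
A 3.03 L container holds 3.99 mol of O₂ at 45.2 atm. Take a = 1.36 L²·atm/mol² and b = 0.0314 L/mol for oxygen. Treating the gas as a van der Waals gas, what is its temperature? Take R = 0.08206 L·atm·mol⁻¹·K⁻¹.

T ≈ 421.9 K

T = (P + a n²/V²)(V − nb)/(nR)
P + a n²/V² = 45.2 + (1.36)(3.99)²/(3.03)² = 47.558 atm
V − nb = 3.03 − (3.99)(0.0314) = 2.9047 L
T = (47.558)(2.9047)/((3.99)(0.08206)) = 421.9 K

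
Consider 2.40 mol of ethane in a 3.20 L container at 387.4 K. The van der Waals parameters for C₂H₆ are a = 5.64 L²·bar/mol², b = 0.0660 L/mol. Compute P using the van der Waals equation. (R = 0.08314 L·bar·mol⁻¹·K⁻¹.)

P = nRT/(V − nb) − a n²/V²
nRT/(V − nb) = (2.40)(0.08314)(387.4)/(3.20 − 2.40×0.0660) = 77.300/3.0416 = 25.414 bar
a n²/V² = (5.64)(2.40)²/(3.20)² = 3.1725 bar
P = 25.414 − 3.1725 = 22.24 bar

P ≈ 22.24 bar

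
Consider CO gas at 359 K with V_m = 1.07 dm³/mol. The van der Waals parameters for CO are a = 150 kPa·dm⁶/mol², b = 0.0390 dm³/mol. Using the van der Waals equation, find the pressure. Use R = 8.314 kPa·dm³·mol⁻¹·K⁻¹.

P = RT/(V_m − b) − a/V_m²
RT/(V_m − b) = (8.314)(359)/(1.07 − 0.0390) = 2984.7/1.0310 = 2895.0 kPa
a/V_m² = 150/(1.07)² = 131.02 kPa
P = 2895.0 − 131.02 = 2764 kPa

P ≈ 2764 kPa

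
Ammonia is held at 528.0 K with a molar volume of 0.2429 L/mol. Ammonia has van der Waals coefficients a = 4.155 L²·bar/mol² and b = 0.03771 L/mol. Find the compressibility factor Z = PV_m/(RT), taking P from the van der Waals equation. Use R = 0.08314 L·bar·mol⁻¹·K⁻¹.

P = RT/(V_m − b) − a/V_m² = (0.08314)(528.0)/(0.2429 − 0.03771) − 4.155/(0.2429)²
  = 43.898/0.20519 − 70.423 = 213.94 − 70.423 = 143.52 bar
Z = PV_m/(RT) = (143.52)(0.2429)/((0.08314)(528.0)) = 34.861/43.898 = 0.7941

Z ≈ 0.7941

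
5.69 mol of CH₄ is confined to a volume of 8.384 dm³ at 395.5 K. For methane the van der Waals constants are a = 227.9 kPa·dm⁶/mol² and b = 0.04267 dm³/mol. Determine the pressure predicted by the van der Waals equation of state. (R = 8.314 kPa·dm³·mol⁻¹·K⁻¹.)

P = nRT/(V − nb) − a n²/V²
nRT/(V − nb) = (5.69)(8.314)(395.5)/(8.384 − 5.69×0.04267) = 18710/8.1412 = 2298.2 kPa
a n²/V² = (227.9)(5.69)²/(8.384)² = 104.97 kPa
P = 2298.2 − 104.97 = 2193 kPa

P ≈ 2193 kPa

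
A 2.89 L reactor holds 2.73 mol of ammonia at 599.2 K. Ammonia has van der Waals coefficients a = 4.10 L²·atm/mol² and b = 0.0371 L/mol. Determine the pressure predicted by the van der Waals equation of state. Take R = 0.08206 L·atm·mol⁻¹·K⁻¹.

P ≈ 44.48 atm

P = nRT/(V − nb) − a n²/V²
nRT/(V − nb) = (2.73)(0.08206)(599.2)/(2.89 − 2.73×0.0371) = 134.24/2.7887 = 48.137 atm
a n²/V² = (4.10)(2.73)²/(2.89)² = 3.6586 atm
P = 48.137 − 3.6586 = 44.48 atm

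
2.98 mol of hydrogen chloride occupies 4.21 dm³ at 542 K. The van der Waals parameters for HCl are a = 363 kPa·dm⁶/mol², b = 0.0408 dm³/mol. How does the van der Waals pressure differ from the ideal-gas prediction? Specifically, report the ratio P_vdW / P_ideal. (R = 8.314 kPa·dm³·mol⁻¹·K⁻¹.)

P_vdW / P_ideal ≈ 0.9727

Ideal: P_ideal = nRT/V = (2.98)(8.314)(542)/4.21 = 3189.65 kPa
vdW: P = nRT/(V − nb) − a n²/V² = 13428.4/4.08842 − 3223.59/17.7241 = 3284.50 − 181.876 = 3102.62 kPa
Ratio = 3102.62/3189.65 = 0.9727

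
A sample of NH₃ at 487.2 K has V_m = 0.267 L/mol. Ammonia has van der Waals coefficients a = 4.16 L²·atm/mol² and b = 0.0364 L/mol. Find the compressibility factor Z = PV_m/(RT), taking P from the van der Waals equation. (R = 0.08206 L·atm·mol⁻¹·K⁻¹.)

Z ≈ 0.7681

P = RT/(V_m − b) − a/V_m² = (0.08206)(487.2)/(0.267 − 0.0364) − 4.16/(0.267)²
  = 39.980/0.23060 − 58.354 = 173.37 − 58.354 = 115.02 atm
Z = PV_m/(RT) = (115.02)(0.267)/((0.08206)(487.2)) = 30.710/39.980 = 0.7681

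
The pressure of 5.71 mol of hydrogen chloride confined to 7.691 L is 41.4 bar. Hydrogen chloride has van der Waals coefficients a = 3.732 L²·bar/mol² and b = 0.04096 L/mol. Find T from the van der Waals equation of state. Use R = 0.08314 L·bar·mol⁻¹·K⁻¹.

T = (P + a n²/V²)(V − nb)/(nR)
P + a n²/V² = 41.4 + (3.732)(5.71)²/(7.691)² = 43.457 bar
V − nb = 7.691 − (5.71)(0.04096) = 7.4571 L
T = (43.457)(7.4571)/((5.71)(0.08314)) = 682.6 K

T ≈ 682.6 K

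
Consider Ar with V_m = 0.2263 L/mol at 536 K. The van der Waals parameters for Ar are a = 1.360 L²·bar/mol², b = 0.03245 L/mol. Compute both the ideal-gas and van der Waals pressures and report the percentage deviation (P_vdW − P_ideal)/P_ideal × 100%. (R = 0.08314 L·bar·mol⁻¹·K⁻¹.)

3.25 %

Ideal: P_ideal = RT/V_m = (0.08314)(536)/0.2263 = 196.920 bar
vdW: P = RT/(V_m − b) − a/V_m² = 44.5630/0.193850 − 1.360/0.0512117 = 229.884 − 26.5564 = 203.328 bar
% deviation = (203.328 − 196.920)/196.920 × 100% = 3.25%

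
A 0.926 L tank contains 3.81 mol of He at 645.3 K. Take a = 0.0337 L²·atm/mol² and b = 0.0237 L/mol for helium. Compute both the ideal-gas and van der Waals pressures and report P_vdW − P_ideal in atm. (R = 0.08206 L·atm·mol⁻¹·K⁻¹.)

ΔP ≈ 22.97 atm

Ideal: P_ideal = nRT/V = (3.81)(0.08206)(645.3)/0.926 = 217.875 atm
vdW: P = nRT/(V − nb) − a n²/V² = 201.752/0.835703 − 0.489193/0.857476 = 241.416 − 0.570503 = 240.845 atm
ΔP = 240.845 − 217.875 = 22.97 atm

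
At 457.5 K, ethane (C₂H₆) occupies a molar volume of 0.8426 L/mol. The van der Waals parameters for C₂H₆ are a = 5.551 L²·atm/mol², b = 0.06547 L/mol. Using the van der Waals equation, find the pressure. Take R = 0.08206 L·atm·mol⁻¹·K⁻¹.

P ≈ 40.49 atm

P = RT/(V_m − b) − a/V_m²
RT/(V_m − b) = (0.08206)(457.5)/(0.8426 − 0.06547) = 37.542/0.77713 = 48.309 atm
a/V_m² = 5.551/(0.8426)² = 7.8186 atm
P = 48.309 − 7.8186 = 40.49 atm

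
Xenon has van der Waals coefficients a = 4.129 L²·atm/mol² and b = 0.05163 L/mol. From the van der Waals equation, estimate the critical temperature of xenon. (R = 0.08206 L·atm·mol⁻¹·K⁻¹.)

For a van der Waals gas, T_c = 8a/(27Rb).
T_c = 8×4.129/(27×0.08206×0.05163) = 33.032/0.11439 = 288.8 K

T_c ≈ 288.8 K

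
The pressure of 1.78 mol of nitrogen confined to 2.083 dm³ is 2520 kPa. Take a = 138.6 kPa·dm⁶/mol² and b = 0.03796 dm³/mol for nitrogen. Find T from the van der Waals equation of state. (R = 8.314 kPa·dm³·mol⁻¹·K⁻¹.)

T = (P + a n²/V²)(V − nb)/(nR)
P + a n²/V² = 2520 + (138.6)(1.78)²/(2.083)² = 2621.2 kPa
V − nb = 2.083 − (1.78)(0.03796) = 2.0154 dm³
T = (2621.2)(2.0154)/((1.78)(8.314)) = 357.0 K

T ≈ 357.0 K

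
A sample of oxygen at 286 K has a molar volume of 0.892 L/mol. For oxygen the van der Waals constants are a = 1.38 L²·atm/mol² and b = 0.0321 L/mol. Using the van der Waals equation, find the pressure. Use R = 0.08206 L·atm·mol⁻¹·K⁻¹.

P = RT/(V_m − b) − a/V_m²
RT/(V_m − b) = (0.08206)(286)/(0.892 − 0.0321) = 23.469/0.85990 = 27.293 atm
a/V_m² = 1.38/(0.892)² = 1.7344 atm
P = 27.293 − 1.7344 = 25.56 atm

P ≈ 25.56 atm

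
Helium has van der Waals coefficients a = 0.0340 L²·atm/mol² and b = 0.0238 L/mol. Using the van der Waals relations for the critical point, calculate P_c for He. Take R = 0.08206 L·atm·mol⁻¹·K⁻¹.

P_c ≈ 2.223 atm

For a van der Waals gas, P_c = a/(27b²).
P_c = 0.0340/(27×(0.0238)²) = 0.0340/0.015294 = 2.223 atm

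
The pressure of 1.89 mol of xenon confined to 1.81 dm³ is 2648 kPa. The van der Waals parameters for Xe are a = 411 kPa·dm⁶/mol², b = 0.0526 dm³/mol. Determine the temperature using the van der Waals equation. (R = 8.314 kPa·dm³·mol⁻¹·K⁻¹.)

T ≈ 337.0 K

T = (P + a n²/V²)(V − nb)/(nR)
P + a n²/V² = 2648 + (411)(1.89)²/(1.81)² = 3096.1 kPa
V − nb = 1.81 − (1.89)(0.0526) = 1.7106 dm³
T = (3096.1)(1.7106)/((1.89)(8.314)) = 337.0 K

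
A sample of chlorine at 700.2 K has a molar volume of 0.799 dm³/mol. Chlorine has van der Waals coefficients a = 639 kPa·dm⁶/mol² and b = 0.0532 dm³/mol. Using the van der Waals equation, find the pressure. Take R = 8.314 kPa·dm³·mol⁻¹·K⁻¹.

P ≈ 6805 kPa

P = RT/(V_m − b) − a/V_m²
RT/(V_m − b) = (8.314)(700.2)/(0.799 − 0.0532) = 5821.5/0.74580 = 7805.7 kPa
a/V_m² = 639/(0.799)² = 1000.9 kPa
P = 7805.7 − 1000.9 = 6805 kPa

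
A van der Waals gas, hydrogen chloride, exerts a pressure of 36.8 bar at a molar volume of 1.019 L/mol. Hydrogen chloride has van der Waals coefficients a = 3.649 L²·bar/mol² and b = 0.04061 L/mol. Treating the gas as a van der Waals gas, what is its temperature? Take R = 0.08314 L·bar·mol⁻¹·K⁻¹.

T ≈ 474.4 K

T = (P + a/V_m²)(V_m − b)/R
P + a/V_m² = 36.8 + 3.649/(1.019)² = 40.314 bar
V_m − b = 1.019 − 0.04061 = 0.97839 L/mol
T = (40.314)(0.97839)/0.08314 = 474.4 K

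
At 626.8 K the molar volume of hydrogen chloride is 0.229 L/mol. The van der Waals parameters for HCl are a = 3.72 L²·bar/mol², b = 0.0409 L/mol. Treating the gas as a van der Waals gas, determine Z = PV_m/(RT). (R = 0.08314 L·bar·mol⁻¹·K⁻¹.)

Z ≈ 0.9057

P = RT/(V_m − b) − a/V_m² = (0.08314)(626.8)/(0.229 − 0.0409) − 3.72/(0.229)²
  = 52.112/0.18810 − 70.937 = 277.04 − 70.937 = 206.10 bar
Z = PV_m/(RT) = (206.10)(0.229)/((0.08314)(626.8)) = 47.197/52.112 = 0.9057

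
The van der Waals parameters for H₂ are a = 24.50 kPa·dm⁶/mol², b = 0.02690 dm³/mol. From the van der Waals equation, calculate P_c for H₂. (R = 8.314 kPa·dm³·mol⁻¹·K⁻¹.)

For a van der Waals gas, P_c = a/(27b²).
P_c = 24.50/(27×(0.02690)²) = 24.50/0.019537 = 1254 kPa

P_c ≈ 1254 kPa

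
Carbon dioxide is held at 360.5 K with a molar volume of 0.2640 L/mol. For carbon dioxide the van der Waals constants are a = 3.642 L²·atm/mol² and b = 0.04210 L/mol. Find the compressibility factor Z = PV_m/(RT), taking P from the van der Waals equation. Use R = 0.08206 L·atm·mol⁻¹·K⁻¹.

Z ≈ 0.7234

P = RT/(V_m − b) − a/V_m² = (0.08206)(360.5)/(0.2640 − 0.04210) − 3.642/(0.2640)²
  = 29.583/0.22190 − 52.256 = 133.32 − 52.256 = 81.06 atm
Z = PV_m/(RT) = (81.06)(0.2640)/((0.08206)(360.5)) = 21.400/29.583 = 0.7234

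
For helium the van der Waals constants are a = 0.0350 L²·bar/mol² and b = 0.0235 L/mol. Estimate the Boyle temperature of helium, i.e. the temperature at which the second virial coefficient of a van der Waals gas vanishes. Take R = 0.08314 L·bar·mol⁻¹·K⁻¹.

T_B ≈ 17.91 K

For a van der Waals gas the second virial coefficient B₂ = b − a/(RT) vanishes at T_B = a/(Rb).
T_B = 0.0350/(0.08314×0.0235) = 0.0350/0.0019538 = 17.91 K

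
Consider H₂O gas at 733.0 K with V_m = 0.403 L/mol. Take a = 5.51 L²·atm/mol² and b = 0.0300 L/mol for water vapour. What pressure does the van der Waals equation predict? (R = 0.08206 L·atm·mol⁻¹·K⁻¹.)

P = RT/(V_m − b) − a/V_m²
RT/(V_m − b) = (0.08206)(733.0)/(0.403 − 0.0300) = 60.150/0.37300 = 161.26 atm
a/V_m² = 5.51/(0.403)² = 33.927 atm
P = 161.26 − 33.927 = 127.3 atm

P ≈ 127.3 atm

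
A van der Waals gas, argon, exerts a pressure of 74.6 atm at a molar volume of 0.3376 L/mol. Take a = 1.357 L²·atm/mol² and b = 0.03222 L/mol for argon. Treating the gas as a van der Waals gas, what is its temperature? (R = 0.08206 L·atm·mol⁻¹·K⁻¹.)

T = (P + a/V_m²)(V_m − b)/R
P + a/V_m² = 74.6 + 1.357/(0.3376)² = 86.506 atm
V_m − b = 0.3376 − 0.03222 = 0.30538 L/mol
T = (86.506)(0.30538)/0.08206 = 321.9 K

T ≈ 321.9 K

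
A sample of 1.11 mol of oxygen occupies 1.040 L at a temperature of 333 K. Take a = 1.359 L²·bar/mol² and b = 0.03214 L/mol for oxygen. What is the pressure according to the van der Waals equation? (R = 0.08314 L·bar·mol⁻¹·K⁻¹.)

P ≈ 29.05 bar

P = nRT/(V − nb) − a n²/V²
nRT/(V − nb) = (1.11)(0.08314)(333)/(1.040 − 1.11×0.03214) = 30.731/1.0043 = 30.599 bar
a n²/V² = (1.359)(1.11)²/(1.040)² = 1.5481 bar
P = 30.599 − 1.5481 = 29.05 bar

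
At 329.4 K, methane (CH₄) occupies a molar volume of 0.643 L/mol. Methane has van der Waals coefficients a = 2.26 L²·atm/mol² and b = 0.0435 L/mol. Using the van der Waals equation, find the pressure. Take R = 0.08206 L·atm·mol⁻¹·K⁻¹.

P ≈ 39.62 atm

P = RT/(V_m − b) − a/V_m²
RT/(V_m − b) = (0.08206)(329.4)/(0.643 − 0.0435) = 27.031/0.59950 = 45.089 atm
a/V_m² = 2.26/(0.643)² = 5.4662 atm
P = 45.089 − 5.4662 = 39.62 atm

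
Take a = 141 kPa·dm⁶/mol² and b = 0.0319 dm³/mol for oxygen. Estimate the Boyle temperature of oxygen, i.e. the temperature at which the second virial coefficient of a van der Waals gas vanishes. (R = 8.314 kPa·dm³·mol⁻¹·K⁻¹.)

For a van der Waals gas the second virial coefficient B₂ = b − a/(RT) vanishes at T_B = a/(Rb).
T_B = 141/(8.314×0.0319) = 141/0.26522 = 531.6 K

T_B ≈ 531.6 K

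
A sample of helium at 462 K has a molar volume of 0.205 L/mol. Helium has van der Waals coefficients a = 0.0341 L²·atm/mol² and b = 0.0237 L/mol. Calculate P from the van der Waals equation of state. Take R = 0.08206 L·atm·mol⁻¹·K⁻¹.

P = RT/(V_m − b) − a/V_m²
RT/(V_m − b) = (0.08206)(462)/(0.205 − 0.0237) = 37.912/0.18130 = 209.11 atm
a/V_m² = 0.0341/(0.205)² = 0.81142 atm
P = 209.11 − 0.81142 = 208.3 atm

P ≈ 208.3 atm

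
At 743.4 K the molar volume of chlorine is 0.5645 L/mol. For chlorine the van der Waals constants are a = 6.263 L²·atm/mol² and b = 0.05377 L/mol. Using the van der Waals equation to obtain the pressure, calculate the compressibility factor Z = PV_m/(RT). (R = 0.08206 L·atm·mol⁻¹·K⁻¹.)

P = RT/(V_m − b) − a/V_m² = (0.08206)(743.4)/(0.5645 − 0.05377) − 6.263/(0.5645)²
  = 61.003/0.51073 − 19.654 = 119.44 − 19.654 = 99.79 atm
Z = PV_m/(RT) = (99.79)(0.5645)/((0.08206)(743.4)) = 56.331/61.003 = 0.9234

Z ≈ 0.9234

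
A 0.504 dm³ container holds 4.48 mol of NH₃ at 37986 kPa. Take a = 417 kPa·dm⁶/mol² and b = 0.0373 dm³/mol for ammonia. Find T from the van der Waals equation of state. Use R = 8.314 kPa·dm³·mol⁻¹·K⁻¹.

T = (P + a n²/V²)(V − nb)/(nR)
P + a n²/V² = 37986 + (417)(4.48)²/(0.504)² = 70934 kPa
V − nb = 0.504 − (4.48)(0.0373) = 0.33690 dm³
T = (70934)(0.33690)/((4.48)(8.314)) = 641.6 K

T ≈ 641.6 K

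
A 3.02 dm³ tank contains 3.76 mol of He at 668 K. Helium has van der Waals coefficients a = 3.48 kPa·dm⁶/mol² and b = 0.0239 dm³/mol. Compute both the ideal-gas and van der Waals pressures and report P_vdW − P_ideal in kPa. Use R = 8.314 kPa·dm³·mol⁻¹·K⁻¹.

Ideal: P_ideal = nRT/V = (3.76)(8.314)(668)/3.02 = 6914.61 kPa
vdW: P = nRT/(V − nb) − a n²/V² = 20882.1/2.93014 − 49.1988/9.12040 = 7126.66 − 5.39437 = 7121.27 kPa
ΔP = 7121.27 − 6914.61 = 206.7 kPa

ΔP ≈ 206.7 kPa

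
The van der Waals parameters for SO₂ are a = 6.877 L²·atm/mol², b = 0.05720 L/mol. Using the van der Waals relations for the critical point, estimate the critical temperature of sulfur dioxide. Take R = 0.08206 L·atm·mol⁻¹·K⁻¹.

T_c ≈ 434.1 K

For a van der Waals gas, T_c = 8a/(27Rb).
T_c = 8×6.877/(27×0.08206×0.05720) = 55.016/0.12673 = 434.1 K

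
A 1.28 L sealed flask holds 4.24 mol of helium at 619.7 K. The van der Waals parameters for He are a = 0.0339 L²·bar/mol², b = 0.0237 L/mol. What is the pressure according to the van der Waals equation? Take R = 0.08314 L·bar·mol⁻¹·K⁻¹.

P ≈ 184.8 bar

P = nRT/(V − nb) − a n²/V²
nRT/(V − nb) = (4.24)(0.08314)(619.7)/(1.28 − 4.24×0.0237) = 218.45/1.1795 = 185.21 bar
a n²/V² = (0.0339)(4.24)²/(1.28)² = 0.37197 bar
P = 185.21 − 0.37197 = 184.8 bar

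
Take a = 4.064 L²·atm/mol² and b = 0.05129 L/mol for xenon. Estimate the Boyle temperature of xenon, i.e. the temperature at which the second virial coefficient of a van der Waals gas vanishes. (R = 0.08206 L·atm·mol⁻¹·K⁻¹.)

T_B ≈ 965.6 K

For a van der Waals gas the second virial coefficient B₂ = b − a/(RT) vanishes at T_B = a/(Rb).
T_B = 4.064/(0.08206×0.05129) = 4.064/0.0042089 = 965.6 K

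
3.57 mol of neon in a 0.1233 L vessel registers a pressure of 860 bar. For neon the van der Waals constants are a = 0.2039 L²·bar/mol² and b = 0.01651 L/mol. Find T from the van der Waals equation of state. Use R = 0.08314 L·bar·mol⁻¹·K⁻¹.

T ≈ 223.5 K

T = (P + a n²/V²)(V − nb)/(nR)
P + a n²/V² = 860 + (0.2039)(3.57)²/(0.1233)² = 1030.9 bar
V − nb = 0.1233 − (3.57)(0.01651) = 0.064359 L
T = (1030.9)(0.064359)/((3.57)(0.08314)) = 223.5 K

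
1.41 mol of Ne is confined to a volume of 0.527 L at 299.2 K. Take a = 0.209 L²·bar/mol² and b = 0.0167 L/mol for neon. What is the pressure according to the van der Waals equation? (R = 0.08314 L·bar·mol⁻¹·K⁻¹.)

P = nRT/(V − nb) − a n²/V²
nRT/(V − nb) = (1.41)(0.08314)(299.2)/(0.527 − 1.41×0.0167) = 35.074/0.50345 = 69.667 bar
a n²/V² = (0.209)(1.41)²/(0.527)² = 1.4961 bar
P = 69.667 − 1.4961 = 68.17 bar

P ≈ 68.17 bar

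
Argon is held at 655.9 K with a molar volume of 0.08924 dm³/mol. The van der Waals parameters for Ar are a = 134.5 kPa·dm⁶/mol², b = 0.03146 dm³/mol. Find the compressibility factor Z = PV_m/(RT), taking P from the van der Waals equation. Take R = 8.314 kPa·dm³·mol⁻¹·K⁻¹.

P = RT/(V_m − b) − a/V_m² = (8.314)(655.9)/(0.08924 − 0.03146) − 134.5/(0.08924)²
  = 5453.2/0.057780 − 16889 = 94379 − 16889 = 77490 kPa
Z = PV_m/(RT) = (77490)(0.08924)/((8.314)(655.9)) = 6915.2/5453.2 = 1.268

Z ≈ 1.268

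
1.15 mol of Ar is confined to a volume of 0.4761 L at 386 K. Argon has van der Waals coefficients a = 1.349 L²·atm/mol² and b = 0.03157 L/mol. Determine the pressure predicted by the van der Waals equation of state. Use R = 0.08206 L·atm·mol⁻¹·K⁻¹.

P ≈ 74.96 atm

P = nRT/(V − nb) − a n²/V²
nRT/(V − nb) = (1.15)(0.08206)(386)/(0.4761 − 1.15×0.03157) = 36.426/0.43979 = 82.826 atm
a n²/V² = (1.349)(1.15)²/(0.4761)² = 7.8707 atm
P = 82.826 − 7.8707 = 74.96 atm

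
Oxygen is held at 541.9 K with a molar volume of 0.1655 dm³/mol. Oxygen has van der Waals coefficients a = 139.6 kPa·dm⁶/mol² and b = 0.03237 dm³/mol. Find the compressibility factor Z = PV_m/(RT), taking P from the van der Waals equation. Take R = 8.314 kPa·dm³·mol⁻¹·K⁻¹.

Z ≈ 1.056

P = RT/(V_m − b) − a/V_m² = (8.314)(541.9)/(0.1655 − 0.03237) − 139.6/(0.1655)²
  = 4505.4/0.13313 − 5096.7 = 33842 − 5096.7 = 28745 kPa
Z = PV_m/(RT) = (28745)(0.1655)/((8.314)(541.9)) = 4757.3/4505.4 = 1.056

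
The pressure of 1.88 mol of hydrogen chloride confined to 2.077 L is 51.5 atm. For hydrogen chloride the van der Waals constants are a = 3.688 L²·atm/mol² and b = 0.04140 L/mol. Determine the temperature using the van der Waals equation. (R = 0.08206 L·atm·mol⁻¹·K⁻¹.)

T ≈ 706.5 K

T = (P + a n²/V²)(V − nb)/(nR)
P + a n²/V² = 51.5 + (3.688)(1.88)²/(2.077)² = 54.522 atm
V − nb = 2.077 − (1.88)(0.04140) = 1.9992 L
T = (54.522)(1.9992)/((1.88)(0.08206)) = 706.5 K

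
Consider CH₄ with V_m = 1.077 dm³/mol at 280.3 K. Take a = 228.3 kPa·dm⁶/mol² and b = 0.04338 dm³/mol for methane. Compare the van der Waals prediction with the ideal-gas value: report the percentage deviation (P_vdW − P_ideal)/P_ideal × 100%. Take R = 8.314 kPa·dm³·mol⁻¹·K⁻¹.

-4.90 %

Ideal: P_ideal = RT/V_m = (8.314)(280.3)/1.077 = 2163.80 kPa
vdW: P = RT/(V_m − b) − a/V_m² = 2330.41/1.03362 − 228.3/1.15993 = 2254.61 − 196.822 = 2057.79 kPa
% deviation = (2057.79 − 2163.80)/2163.80 × 100% = -4.90%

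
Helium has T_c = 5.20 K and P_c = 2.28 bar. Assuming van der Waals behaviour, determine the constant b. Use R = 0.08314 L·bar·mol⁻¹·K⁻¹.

b ≈ 0.02370 L/mol

From T_c = 8a/(27Rb) and P_c = a/(27b²): b = R T_c/(8 P_c).
b = (0.08314)(5.20)/(8×2.28) = 0.43233/18.240 = 0.02370 L/mol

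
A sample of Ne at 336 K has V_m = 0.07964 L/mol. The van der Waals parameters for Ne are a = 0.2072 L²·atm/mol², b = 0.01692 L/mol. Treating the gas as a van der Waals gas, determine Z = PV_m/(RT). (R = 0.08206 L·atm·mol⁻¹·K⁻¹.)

P = RT/(V_m − b) − a/V_m² = (0.08206)(336)/(0.07964 − 0.01692) − 0.2072/(0.07964)²
  = 27.572/0.062720 − 32.668 = 439.60 − 32.668 = 406.93 atm
Z = PV_m/(RT) = (406.93)(0.07964)/((0.08206)(336)) = 32.408/27.572 = 1.175

Z ≈ 1.175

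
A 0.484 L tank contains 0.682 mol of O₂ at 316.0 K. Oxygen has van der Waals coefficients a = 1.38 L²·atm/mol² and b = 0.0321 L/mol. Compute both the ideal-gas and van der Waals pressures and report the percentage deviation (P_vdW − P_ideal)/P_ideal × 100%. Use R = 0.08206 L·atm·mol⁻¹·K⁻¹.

-2.76 %

Ideal: P_ideal = nRT/V = (0.682)(0.08206)(316.0)/0.484 = 36.5391 atm
vdW: P = nRT/(V − nb) − a n²/V² = 17.6849/0.462108 − 0.641871/0.234256 = 38.2701 − 2.74004 = 35.5301 atm
% deviation = (35.5301 − 36.5391)/36.5391 × 100% = -2.76%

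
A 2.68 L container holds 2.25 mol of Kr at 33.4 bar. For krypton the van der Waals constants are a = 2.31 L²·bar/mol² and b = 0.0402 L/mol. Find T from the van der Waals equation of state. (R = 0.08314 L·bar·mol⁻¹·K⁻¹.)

T = (P + a n²/V²)(V − nb)/(nR)
P + a n²/V² = 33.4 + (2.31)(2.25)²/(2.68)² = 35.028 bar
V − nb = 2.68 − (2.25)(0.0402) = 2.5896 L
T = (35.028)(2.5896)/((2.25)(0.08314)) = 484.9 K

T ≈ 484.9 K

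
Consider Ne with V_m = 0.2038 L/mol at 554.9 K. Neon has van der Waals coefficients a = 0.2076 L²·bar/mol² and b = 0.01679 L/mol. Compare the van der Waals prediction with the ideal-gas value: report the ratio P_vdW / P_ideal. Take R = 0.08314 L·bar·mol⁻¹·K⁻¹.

P_vdW / P_ideal ≈ 1.068

Ideal: P_ideal = RT/V_m = (0.08314)(554.9)/0.2038 = 226.371 bar
vdW: P = RT/(V_m − b) − a/V_m² = 46.1344/0.187010 − 0.2076/0.0415344 = 246.695 − 4.99827 = 241.697 bar
Ratio = 241.697/226.371 = 1.068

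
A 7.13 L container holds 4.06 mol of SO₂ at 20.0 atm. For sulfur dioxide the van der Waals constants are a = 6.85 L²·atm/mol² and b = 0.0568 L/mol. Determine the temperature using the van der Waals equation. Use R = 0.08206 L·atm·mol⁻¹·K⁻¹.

T = (P + a n²/V²)(V − nb)/(nR)
P + a n²/V² = 20.0 + (6.85)(4.06)²/(7.13)² = 22.221 atm
V − nb = 7.13 − (4.06)(0.0568) = 6.8994 L
T = (22.221)(6.8994)/((4.06)(0.08206)) = 460.2 K

T ≈ 460.2 K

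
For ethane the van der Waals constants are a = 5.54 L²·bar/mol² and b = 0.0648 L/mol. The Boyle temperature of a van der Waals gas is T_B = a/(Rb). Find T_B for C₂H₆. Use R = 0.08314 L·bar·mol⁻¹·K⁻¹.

For a van der Waals gas the second virial coefficient B₂ = b − a/(RT) vanishes at T_B = a/(Rb).
T_B = 5.54/(0.08314×0.0648) = 5.54/0.0053875 = 1028 K

T_B ≈ 1028 K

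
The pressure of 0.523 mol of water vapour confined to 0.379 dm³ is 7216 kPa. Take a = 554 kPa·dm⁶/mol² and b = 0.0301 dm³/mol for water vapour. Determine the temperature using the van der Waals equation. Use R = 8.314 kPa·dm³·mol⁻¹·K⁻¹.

T = (P + a n²/V²)(V − nb)/(nR)
P + a n²/V² = 7216 + (554)(0.523)²/(0.379)² = 8271.0 kPa
V − nb = 0.379 − (0.523)(0.0301) = 0.36326 dm³
T = (8271.0)(0.36326)/((0.523)(8.314)) = 691.0 K

T ≈ 691.0 K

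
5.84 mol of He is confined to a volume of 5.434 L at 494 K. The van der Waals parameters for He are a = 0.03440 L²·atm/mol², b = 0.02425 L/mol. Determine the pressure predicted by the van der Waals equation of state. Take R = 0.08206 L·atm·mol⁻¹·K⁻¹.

P = nRT/(V − nb) − a n²/V²
nRT/(V − nb) = (5.84)(0.08206)(494)/(5.434 − 5.84×0.02425) = 236.74/5.2924 = 44.732 atm
a n²/V² = (0.03440)(5.84)²/(5.434)² = 0.039732 atm
P = 44.732 − 0.039732 = 44.69 atm

P ≈ 44.69 atm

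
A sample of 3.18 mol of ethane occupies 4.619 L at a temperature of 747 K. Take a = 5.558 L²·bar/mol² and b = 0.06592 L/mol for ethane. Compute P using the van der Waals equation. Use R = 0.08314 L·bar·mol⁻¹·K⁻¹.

P = nRT/(V − nb) − a n²/V²
nRT/(V − nb) = (3.18)(0.08314)(747)/(4.619 − 3.18×0.06592) = 197.50/4.4094 = 44.791 bar
a n²/V² = (5.558)(3.18)²/(4.619)² = 2.6344 bar
P = 44.791 − 2.6344 = 42.16 bar

P ≈ 42.16 bar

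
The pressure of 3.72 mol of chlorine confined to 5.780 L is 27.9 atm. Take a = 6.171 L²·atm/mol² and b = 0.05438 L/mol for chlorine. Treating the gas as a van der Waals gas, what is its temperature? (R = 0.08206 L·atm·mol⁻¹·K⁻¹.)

T = (P + a n²/V²)(V − nb)/(nR)
P + a n²/V² = 27.9 + (6.171)(3.72)²/(5.780)² = 30.456 atm
V − nb = 5.780 − (3.72)(0.05438) = 5.5777 L
T = (30.456)(5.5777)/((3.72)(0.08206)) = 556.5 K

T ≈ 556.5 K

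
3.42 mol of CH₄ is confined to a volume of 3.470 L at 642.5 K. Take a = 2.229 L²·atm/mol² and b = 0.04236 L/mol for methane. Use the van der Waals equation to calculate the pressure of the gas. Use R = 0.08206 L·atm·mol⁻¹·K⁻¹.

P ≈ 52.06 atm

P = nRT/(V − nb) − a n²/V²
nRT/(V − nb) = (3.42)(0.08206)(642.5)/(3.470 − 3.42×0.04236) = 180.31/3.3251 = 54.227 atm
a n²/V² = (2.229)(3.42)²/(3.470)² = 2.1652 atm
P = 54.227 − 2.1652 = 52.06 atm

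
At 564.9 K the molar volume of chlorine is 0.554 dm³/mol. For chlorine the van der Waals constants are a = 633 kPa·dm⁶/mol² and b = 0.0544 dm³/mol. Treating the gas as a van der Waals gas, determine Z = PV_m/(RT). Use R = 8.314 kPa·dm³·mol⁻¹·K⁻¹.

P = RT/(V_m − b) − a/V_m² = (8.314)(564.9)/(0.554 − 0.0544) − 633/(0.554)²
  = 4696.6/0.49960 − 2062.5 = 9400.7 − 2062.5 = 7338.2 kPa
Z = PV_m/(RT) = (7338.2)(0.554)/((8.314)(564.9)) = 4065.4/4696.6 = 0.8656

Z ≈ 0.8656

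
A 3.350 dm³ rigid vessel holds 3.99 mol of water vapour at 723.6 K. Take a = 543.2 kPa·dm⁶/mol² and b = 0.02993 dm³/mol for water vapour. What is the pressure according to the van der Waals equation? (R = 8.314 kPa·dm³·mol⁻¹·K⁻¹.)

P = nRT/(V − nb) − a n²/V²
nRT/(V − nb) = (3.99)(8.314)(723.6)/(3.350 − 3.99×0.02993) = 24004/3.2306 = 7430.2 kPa
a n²/V² = (543.2)(3.99)²/(3.350)² = 770.58 kPa
P = 7430.2 − 770.58 = 6660 kPa

P ≈ 6660 kPa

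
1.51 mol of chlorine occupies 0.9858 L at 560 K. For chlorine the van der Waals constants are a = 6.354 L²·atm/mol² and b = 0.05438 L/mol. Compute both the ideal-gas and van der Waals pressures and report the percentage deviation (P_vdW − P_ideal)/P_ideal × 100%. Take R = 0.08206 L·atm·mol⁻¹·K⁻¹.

Ideal: P_ideal = nRT/V = (1.51)(0.08206)(560)/0.9858 = 70.3895 atm
vdW: P = nRT/(V − nb) − a n²/V² = 69.3899/0.903686 − 14.4878/0.971802 = 76.7854 − 14.9082 = 61.8772 atm
% deviation = (61.8772 − 70.3895)/70.3895 × 100% = -12.09%

-12.09 %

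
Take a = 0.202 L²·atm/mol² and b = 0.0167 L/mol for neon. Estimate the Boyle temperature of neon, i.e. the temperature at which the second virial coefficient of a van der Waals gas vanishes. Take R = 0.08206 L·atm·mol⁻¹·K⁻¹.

For a van der Waals gas the second virial coefficient B₂ = b − a/(RT) vanishes at T_B = a/(Rb).
T_B = 0.202/(0.08206×0.0167) = 0.202/0.0013704 = 147.4 K

T_B ≈ 147.4 K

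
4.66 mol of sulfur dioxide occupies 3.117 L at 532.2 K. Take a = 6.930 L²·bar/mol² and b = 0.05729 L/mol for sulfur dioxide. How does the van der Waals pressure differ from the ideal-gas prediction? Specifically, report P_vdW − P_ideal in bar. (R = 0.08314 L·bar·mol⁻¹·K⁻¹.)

Ideal: P_ideal = nRT/V = (4.66)(0.08314)(532.2)/3.117 = 66.1506 bar
vdW: P = nRT/(V − nb) − a n²/V² = 206.192/2.85003 − 150.489/9.71569 = 72.3473 − 15.4893 = 56.8580 bar
ΔP = 56.8580 − 66.1506 = -9.293 bar

ΔP ≈ -9.293 bar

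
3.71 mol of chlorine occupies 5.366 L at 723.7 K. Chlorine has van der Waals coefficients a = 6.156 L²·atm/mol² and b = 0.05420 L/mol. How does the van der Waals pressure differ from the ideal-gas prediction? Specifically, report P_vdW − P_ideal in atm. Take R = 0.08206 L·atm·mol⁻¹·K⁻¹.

ΔP ≈ -1.344 atm

Ideal: P_ideal = nRT/V = (3.71)(0.08206)(723.7)/5.366 = 41.0595 atm
vdW: P = nRT/(V − nb) − a n²/V² = 220.325/5.16492 − 84.7318/28.7940 = 42.6580 − 2.94269 = 39.7153 atm
ΔP = 39.7153 − 41.0595 = -1.344 atm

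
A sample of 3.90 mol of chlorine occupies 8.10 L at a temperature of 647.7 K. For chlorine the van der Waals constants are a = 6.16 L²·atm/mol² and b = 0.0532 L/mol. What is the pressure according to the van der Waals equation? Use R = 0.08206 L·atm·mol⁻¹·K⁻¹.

P ≈ 24.84 atm

P = nRT/(V − nb) − a n²/V²
nRT/(V − nb) = (3.90)(0.08206)(647.7)/(8.10 − 3.90×0.0532) = 207.29/7.8925 = 26.264 atm
a n²/V² = (6.16)(3.90)²/(8.10)² = 1.4280 atm
P = 26.264 − 1.4280 = 24.84 atm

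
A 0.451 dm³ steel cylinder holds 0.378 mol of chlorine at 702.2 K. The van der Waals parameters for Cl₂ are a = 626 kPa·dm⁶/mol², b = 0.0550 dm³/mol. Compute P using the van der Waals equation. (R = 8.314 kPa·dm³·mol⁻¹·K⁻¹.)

P = nRT/(V − nb) − a n²/V²
nRT/(V − nb) = (0.378)(8.314)(702.2)/(0.451 − 0.378×0.0550) = 2206.8/0.43021 = 5129.6 kPa
a n²/V² = (626)(0.378)²/(0.451)² = 439.75 kPa
P = 5129.6 − 439.75 = 4690 kPa

P ≈ 4690 kPa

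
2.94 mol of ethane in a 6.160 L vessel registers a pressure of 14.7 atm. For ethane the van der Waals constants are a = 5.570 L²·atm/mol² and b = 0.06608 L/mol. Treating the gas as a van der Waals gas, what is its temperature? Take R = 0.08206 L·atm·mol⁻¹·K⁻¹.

T ≈ 394.9 K

T = (P + a n²/V²)(V − nb)/(nR)
P + a n²/V² = 14.7 + (5.570)(2.94)²/(6.160)² = 15.969 atm
V − nb = 6.160 − (2.94)(0.06608) = 5.9657 L
T = (15.969)(5.9657)/((2.94)(0.08206)) = 394.9 K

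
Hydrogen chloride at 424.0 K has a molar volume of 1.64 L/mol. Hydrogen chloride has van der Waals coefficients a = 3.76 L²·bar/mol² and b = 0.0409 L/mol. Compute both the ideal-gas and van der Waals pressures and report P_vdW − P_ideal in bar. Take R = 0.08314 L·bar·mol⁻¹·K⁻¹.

Ideal: P_ideal = RT/V_m = (0.08314)(424.0)/1.64 = 21.4947 bar
vdW: P = RT/(V_m − b) − a/V_m² = 35.2514/1.59910 − 3.76/2.68960 = 22.0445 − 1.39798 = 20.6465 bar
ΔP = 20.6465 − 21.4947 = -0.848 bar

ΔP ≈ -0.848 bar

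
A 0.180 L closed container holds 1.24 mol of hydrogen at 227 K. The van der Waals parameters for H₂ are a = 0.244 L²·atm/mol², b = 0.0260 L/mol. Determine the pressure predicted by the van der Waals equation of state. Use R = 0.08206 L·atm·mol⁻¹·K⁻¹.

P = nRT/(V − nb) − a n²/V²
nRT/(V − nb) = (1.24)(0.08206)(227)/(0.180 − 1.24×0.0260) = 23.098/0.14776 = 156.32 atm
a n²/V² = (0.244)(1.24)²/(0.180)² = 11.579 atm
P = 156.32 − 11.579 = 144.7 atm

P ≈ 144.7 atm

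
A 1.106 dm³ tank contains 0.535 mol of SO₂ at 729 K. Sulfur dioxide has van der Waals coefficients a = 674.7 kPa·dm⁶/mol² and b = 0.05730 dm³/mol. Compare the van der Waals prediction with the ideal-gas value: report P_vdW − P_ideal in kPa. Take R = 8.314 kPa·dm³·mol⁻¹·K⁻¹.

Ideal: P_ideal = nRT/V = (0.535)(8.314)(729)/1.106 = 2931.81 kPa
vdW: P = nRT/(V − nb) − a n²/V² = 3242.58/1.07534 − 193.116/1.22324 = 3015.40 − 157.873 = 2857.53 kPa
ΔP = 2857.53 − 2931.81 = -74.3 kPa

ΔP ≈ -74.3 kPa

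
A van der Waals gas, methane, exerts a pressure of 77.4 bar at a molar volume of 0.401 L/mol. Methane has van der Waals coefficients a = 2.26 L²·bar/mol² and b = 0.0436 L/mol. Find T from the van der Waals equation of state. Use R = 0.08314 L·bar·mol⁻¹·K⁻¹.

T = (P + a/V_m²)(V_m − b)/R
P + a/V_m² = 77.4 + 2.26/(0.401)² = 91.455 bar
V_m − b = 0.401 − 0.0436 = 0.35740 L/mol
T = (91.455)(0.35740)/0.08314 = 393.1 K

T ≈ 393.1 K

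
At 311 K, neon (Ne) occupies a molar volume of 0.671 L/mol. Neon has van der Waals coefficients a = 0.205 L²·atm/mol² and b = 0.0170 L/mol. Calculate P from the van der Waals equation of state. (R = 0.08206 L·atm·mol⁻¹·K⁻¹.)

P = RT/(V_m − b) − a/V_m²
RT/(V_m − b) = (0.08206)(311)/(0.671 − 0.0170) = 25.521/0.65400 = 39.023 atm
a/V_m² = 0.205/(0.671)² = 0.45531 atm
P = 39.023 − 0.45531 = 38.57 atm

P ≈ 38.57 atm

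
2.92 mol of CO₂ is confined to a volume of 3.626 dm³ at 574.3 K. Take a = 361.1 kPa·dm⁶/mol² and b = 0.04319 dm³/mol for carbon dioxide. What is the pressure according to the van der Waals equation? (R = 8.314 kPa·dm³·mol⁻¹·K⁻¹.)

P ≈ 3749 kPa

P = nRT/(V − nb) − a n²/V²
nRT/(V − nb) = (2.92)(8.314)(574.3)/(3.626 − 2.92×0.04319) = 13942/3.4999 = 3983.5 kPa
a n²/V² = (361.1)(2.92)²/(3.626)² = 234.17 kPa
P = 3983.5 − 234.17 = 3749 kPa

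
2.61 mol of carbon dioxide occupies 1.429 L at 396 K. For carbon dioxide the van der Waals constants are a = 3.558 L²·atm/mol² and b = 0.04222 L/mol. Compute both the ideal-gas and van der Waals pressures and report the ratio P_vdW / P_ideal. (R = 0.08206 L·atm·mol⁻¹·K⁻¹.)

Ideal: P_ideal = nRT/V = (2.61)(0.08206)(396)/1.429 = 59.3519 atm
vdW: P = nRT/(V − nb) − a n²/V² = 84.8139/1.31881 − 24.2375/2.04204 = 64.3109 − 11.8693 = 52.4416 atm
Ratio = 52.4416/59.3519 = 0.8836

P_vdW / P_ideal ≈ 0.8836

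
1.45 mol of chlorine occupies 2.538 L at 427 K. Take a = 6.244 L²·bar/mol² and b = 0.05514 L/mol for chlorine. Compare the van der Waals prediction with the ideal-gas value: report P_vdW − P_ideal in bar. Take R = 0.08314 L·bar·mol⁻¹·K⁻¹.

ΔP ≈ -1.378 bar

Ideal: P_ideal = nRT/V = (1.45)(0.08314)(427)/2.538 = 20.2822 bar
vdW: P = nRT/(V − nb) − a n²/V² = 51.4761/2.45805 − 13.1280/6.44144 = 20.9418 − 2.03805 = 18.9038 bar
ΔP = 18.9038 − 20.2822 = -1.378 bar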